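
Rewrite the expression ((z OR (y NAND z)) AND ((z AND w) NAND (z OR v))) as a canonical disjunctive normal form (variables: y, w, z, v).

(NOT y AND NOT w AND NOT z AND NOT v) OR (NOT y AND NOT w AND NOT z AND v) OR (NOT y AND NOT w AND z AND NOT v) OR (NOT y AND NOT w AND z AND v) OR (NOT y AND w AND NOT z AND NOT v) OR (NOT y AND w AND NOT z AND v) OR (y AND NOT w AND NOT z AND NOT v) OR (y AND NOT w AND NOT z AND v) OR (y AND NOT w AND z AND NOT v) OR (y AND NOT w AND z AND v) OR (y AND w AND NOT z AND NOT v) OR (y AND w AND NOT z AND v)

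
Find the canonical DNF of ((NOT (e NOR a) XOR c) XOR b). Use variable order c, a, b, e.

(NOT c AND NOT a AND NOT b AND e) OR (NOT c AND NOT a AND b AND NOT e) OR (NOT c AND a AND NOT b AND NOT e) OR (NOT c AND a AND NOT b AND e) OR (c AND NOT a AND NOT b AND NOT e) OR (c AND NOT a AND b AND e) OR (c AND a AND b AND NOT e) OR (c AND a AND b AND e)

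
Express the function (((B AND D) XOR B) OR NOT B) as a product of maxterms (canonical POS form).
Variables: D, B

ΠM(3) = (NOT D OR NOT B)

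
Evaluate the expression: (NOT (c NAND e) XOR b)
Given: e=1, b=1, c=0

Substituting: (NOT (0 NAND 1) XOR 1)
= 1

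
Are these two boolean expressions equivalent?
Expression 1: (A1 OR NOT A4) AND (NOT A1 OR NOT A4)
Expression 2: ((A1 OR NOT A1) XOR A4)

Yes, they are equivalent — the two output columns agree on all 4 assignments:
A1 | A4 | Expression 1 | Expression 2
-------------------------------------
0 | 0 | 1 | 1
0 | 1 | 0 | 0
1 | 0 | 1 | 1
1 | 1 | 0 | 0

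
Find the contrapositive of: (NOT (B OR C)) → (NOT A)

Contrapositive: A → (B OR C)
Note: A statement and its contrapositive are logically equivalent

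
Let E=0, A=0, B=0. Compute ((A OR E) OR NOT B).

Substituting: ((0 OR 0) OR NOT 0)
= 1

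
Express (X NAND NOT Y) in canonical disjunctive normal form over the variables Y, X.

(NOT Y AND NOT X) OR (Y AND NOT X) OR (Y AND X)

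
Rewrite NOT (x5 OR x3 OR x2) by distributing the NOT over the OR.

NOT x5 AND NOT x3 AND NOT x2
De Morgan's: NOT(OR of terms) = AND of negations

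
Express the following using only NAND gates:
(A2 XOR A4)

((A2 NAND (A2 NAND A4)) NAND (A4 NAND (A2 NAND A4)))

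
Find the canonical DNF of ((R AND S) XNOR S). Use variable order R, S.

(NOT R AND NOT S) OR (R AND NOT S) OR (R AND S)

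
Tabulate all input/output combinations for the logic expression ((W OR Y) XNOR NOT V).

W | Y | V | Output
------------------
0 | 0 | 0 | 0
0 | 0 | 1 | 1
0 | 1 | 0 | 1
0 | 1 | 1 | 0
1 | 0 | 0 | 1
1 | 0 | 1 | 0
1 | 1 | 0 | 1
1 | 1 | 1 | 0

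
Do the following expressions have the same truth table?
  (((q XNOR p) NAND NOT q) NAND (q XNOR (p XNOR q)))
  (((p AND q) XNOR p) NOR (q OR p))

No. Counterexample: with p=0, q=0, Expression 1 = 1 but Expression 2 = 0.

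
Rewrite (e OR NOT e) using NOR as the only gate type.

((e NOR (e NOR e)) NOR (e NOR (e NOR e)))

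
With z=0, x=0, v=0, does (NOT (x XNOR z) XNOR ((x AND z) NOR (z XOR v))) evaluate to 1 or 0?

Substituting: (NOT (0 XNOR 0) XNOR ((0 AND 0) NOR (0 XOR 0)))
= 0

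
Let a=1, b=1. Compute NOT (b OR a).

Substituting: NOT (1 OR 1)
= 0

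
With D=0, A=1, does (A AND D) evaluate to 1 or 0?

Substituting: (1 AND 0)
= 0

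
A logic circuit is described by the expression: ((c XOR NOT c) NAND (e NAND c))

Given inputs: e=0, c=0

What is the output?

Substituting: ((0 XOR NOT 0) NAND (0 NAND 0))
= 0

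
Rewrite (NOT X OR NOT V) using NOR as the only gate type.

(((X NOR X) NOR (V NOR V)) NOR ((X NOR X) NOR (V NOR V)))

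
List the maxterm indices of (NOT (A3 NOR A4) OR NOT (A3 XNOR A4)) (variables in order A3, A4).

ΠM(0) = (A3 OR A4)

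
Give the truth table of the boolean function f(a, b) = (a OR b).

a | b | Output
--------------
0 | 0 | 0
0 | 1 | 1
1 | 0 | 1
1 | 1 | 1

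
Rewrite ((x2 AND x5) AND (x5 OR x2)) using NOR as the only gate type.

((((x2 NOR x2) NOR (x5 NOR x5)) NOR ((x2 NOR x2) NOR (x5 NOR x5))) NOR (((x5 NOR x2) NOR (x5 NOR x2)) NOR ((x5 NOR x2) NOR (x5 NOR x2))))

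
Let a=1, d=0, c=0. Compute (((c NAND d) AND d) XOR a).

Substituting: (((0 NAND 0) AND 0) XOR 1)
= 1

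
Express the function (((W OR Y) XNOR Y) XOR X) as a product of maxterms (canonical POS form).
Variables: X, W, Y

ΠM(2, 4, 5, 7) = (X OR NOT W OR Y) AND (NOT X OR W OR Y) AND (NOT X OR W OR NOT Y) AND (NOT X OR NOT W OR NOT Y)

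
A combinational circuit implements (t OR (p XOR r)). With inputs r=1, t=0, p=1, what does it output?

Substituting: (0 OR (1 XOR 1))
= 0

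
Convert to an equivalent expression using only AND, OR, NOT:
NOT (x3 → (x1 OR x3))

x3 AND NOT (x1 OR x3)
(Negated implication: NOT(A → B) = A AND NOT B)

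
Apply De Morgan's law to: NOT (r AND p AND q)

NOT r OR NOT p OR NOT q
De Morgan's: NOT(AND of terms) = OR of negations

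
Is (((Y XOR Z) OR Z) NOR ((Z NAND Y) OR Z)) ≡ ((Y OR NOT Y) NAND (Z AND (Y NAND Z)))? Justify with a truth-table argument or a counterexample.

No. Counterexample: with Z=0, Y=0, Expression 1 = 0 but Expression 2 = 1.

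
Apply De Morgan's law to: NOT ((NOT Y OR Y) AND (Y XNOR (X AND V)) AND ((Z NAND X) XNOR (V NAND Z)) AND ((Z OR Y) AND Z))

NOT (NOT Y OR Y) OR NOT (Y XNOR (X AND V)) OR NOT ((Z NAND X) XNOR (V NAND Z)) OR NOT ((Z OR Y) AND Z)
De Morgan's: NOT(AND of terms) = OR of negations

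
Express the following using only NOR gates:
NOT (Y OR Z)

(((Y NOR Z) NOR (Y NOR Z)) NOR ((Y NOR Z) NOR (Y NOR Z)))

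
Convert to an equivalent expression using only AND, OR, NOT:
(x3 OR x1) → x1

NOT (x3 OR x1) OR x1
(Implication elimination: A → B = NOT A OR B)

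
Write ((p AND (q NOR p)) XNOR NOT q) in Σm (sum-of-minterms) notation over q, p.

Σm(2, 3) = (q AND NOT p) OR (q AND p)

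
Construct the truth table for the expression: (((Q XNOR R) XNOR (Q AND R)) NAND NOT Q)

R | Q | Output
--------------
0 | 0 | 1
0 | 1 | 1
1 | 0 | 0
1 | 1 | 1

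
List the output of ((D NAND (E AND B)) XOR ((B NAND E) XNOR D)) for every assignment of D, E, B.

D | E | B | Output
------------------
0 | 0 | 0 | 1
0 | 0 | 1 | 1
0 | 1 | 0 | 1
0 | 1 | 1 | 0
1 | 0 | 0 | 0
1 | 0 | 1 | 0
1 | 1 | 0 | 0
1 | 1 | 1 | 0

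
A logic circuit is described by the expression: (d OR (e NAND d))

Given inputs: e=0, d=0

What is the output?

Substituting: (0 OR (0 NAND 0))
= 1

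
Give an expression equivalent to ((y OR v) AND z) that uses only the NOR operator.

((((y NOR v) NOR (y NOR v)) NOR ((y NOR v) NOR (y NOR v))) NOR (z NOR z))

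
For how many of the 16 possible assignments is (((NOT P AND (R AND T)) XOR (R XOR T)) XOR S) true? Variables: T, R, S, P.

Satisfying assignments: (0,0,1,0), (0,0,1,1), (0,1,0,0), (0,1,0,1), (1,0,0,0), (1,0,0,1), (1,1,0,0), (1,1,1,1)
Count: 8 out of 16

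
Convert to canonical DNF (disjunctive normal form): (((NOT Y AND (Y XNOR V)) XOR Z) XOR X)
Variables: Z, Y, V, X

(NOT Z AND NOT Y AND NOT V AND NOT X) OR (NOT Z AND NOT Y AND V AND X) OR (NOT Z AND Y AND NOT V AND X) OR (NOT Z AND Y AND V AND X) OR (Z AND NOT Y AND NOT V AND X) OR (Z AND NOT Y AND V AND NOT X) OR (Z AND Y AND NOT V AND NOT X) OR (Z AND Y AND V AND NOT X)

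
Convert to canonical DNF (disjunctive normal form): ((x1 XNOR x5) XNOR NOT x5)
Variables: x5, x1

(NOT x5 AND NOT x1) OR (x5 AND NOT x1)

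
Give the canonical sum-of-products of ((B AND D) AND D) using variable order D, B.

Σm(3) = (D AND B)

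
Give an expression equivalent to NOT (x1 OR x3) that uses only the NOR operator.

(((x1 NOR x3) NOR (x1 NOR x3)) NOR ((x1 NOR x3) NOR (x1 NOR x3)))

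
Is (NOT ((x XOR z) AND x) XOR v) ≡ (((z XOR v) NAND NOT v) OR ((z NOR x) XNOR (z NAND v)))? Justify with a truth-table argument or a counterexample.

No. Counterexample: with v=0, x=0, z=1, Expression 1 = 1 but Expression 2 = 0.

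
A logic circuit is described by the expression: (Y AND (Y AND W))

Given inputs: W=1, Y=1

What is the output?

Substituting: (1 AND (1 AND 1))
= 1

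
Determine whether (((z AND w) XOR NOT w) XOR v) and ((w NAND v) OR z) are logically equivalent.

No. Counterexample: with z=0, w=0, v=1, Expression 1 = 0 but Expression 2 = 1.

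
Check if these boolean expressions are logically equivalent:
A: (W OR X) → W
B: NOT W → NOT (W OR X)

Yes, Contrapositive is always equivalent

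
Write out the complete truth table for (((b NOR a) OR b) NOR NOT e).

e | a | b | Output
------------------
0 | 0 | 0 | 0
0 | 0 | 1 | 0
0 | 1 | 0 | 0
0 | 1 | 1 | 0
1 | 0 | 0 | 0
1 | 0 | 1 | 0
1 | 1 | 0 | 1
1 | 1 | 1 | 0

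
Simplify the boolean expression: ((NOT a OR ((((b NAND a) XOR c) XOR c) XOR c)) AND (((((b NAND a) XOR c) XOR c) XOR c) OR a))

By distribution ((E OR v) AND (E OR NOT v) = E) then XOR self-cancellation ((E XOR v) XOR v = E):
= ((b NAND a) XOR c)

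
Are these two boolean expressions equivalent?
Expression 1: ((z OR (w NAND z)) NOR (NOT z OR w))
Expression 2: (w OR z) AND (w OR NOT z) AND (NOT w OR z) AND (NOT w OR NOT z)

Yes, they are equivalent — the two output columns agree on all 4 assignments:
w | z | Expression 1 | Expression 2
-----------------------------------
0 | 0 | 0 | 0
0 | 1 | 0 | 0
1 | 0 | 0 | 0
1 | 1 | 0 | 0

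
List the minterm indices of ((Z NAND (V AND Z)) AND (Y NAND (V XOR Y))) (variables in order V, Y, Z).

Σm(0, 1, 4, 6) = (NOT V AND NOT Y AND NOT Z) OR (NOT V AND NOT Y AND Z) OR (V AND NOT Y AND NOT Z) OR (V AND Y AND NOT Z)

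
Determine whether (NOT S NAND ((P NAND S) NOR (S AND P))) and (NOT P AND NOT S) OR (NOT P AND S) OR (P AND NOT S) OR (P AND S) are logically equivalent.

Yes, they are equivalent — the two output columns agree on all 4 assignments:
P | S | Expression 1 | Expression 2
-----------------------------------
0 | 0 | 1 | 1
0 | 1 | 1 | 1
1 | 0 | 1 | 1
1 | 1 | 1 | 1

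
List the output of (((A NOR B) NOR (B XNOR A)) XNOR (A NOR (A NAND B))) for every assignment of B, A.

B | A | Output
--------------
0 | 0 | 1
0 | 1 | 0
1 | 0 | 0
1 | 1 | 1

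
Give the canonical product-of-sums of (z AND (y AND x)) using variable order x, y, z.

ΠM(0, 1, 2, 3, 4, 5, 6) = (x OR y OR z) AND (x OR y OR NOT z) AND (x OR NOT y OR z) AND (x OR NOT y OR NOT z) AND (NOT x OR y OR z) AND (NOT x OR y OR NOT z) AND (NOT x OR NOT y OR z)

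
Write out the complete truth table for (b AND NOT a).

b | a | Output
--------------
0 | 0 | 0
0 | 1 | 0
1 | 0 | 1
1 | 1 | 0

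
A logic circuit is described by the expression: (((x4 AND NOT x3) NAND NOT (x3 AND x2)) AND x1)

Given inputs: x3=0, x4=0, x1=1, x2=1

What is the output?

Substituting: (((0 AND NOT 0) NAND NOT (0 AND 1)) AND 1)
= 1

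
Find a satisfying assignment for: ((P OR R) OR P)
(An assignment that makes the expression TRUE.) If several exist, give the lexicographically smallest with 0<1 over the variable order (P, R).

P=0, R=1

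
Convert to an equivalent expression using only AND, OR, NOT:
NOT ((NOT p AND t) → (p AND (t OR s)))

(NOT p AND t) AND NOT (p AND (t OR s))
(Negated implication: NOT(A → B) = A AND NOT B)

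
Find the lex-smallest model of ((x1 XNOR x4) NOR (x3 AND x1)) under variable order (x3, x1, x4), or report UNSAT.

x3=0, x1=0, x4=1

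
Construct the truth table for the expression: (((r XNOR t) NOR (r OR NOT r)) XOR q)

t | q | r | Output
------------------
0 | 0 | 0 | 0
0 | 0 | 1 | 0
0 | 1 | 0 | 1
0 | 1 | 1 | 1
1 | 0 | 0 | 0
1 | 0 | 1 | 0
1 | 1 | 0 | 1
1 | 1 | 1 | 1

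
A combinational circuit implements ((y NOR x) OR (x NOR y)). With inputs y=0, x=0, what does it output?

Substituting: ((0 NOR 0) OR (0 NOR 0))
= 1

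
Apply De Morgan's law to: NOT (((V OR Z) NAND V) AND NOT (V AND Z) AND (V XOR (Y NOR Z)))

NOT ((V OR Z) NAND V) OR (V AND Z) OR NOT (V XOR (Y NOR Z))
De Morgan's: NOT(AND of terms) = OR of negations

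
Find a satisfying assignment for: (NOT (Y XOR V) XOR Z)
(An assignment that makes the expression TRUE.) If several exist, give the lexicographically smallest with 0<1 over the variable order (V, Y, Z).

V=0, Y=0, Z=0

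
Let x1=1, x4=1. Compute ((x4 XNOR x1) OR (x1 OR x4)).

Substituting: ((1 XNOR 1) OR (1 OR 1))
= 1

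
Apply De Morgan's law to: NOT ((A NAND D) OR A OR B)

NOT (A NAND D) AND NOT A AND NOT B
De Morgan's: NOT(OR of terms) = AND of negations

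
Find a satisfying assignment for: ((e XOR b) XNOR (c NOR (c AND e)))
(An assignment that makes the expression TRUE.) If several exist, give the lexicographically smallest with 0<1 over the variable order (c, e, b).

c=0, e=0, b=1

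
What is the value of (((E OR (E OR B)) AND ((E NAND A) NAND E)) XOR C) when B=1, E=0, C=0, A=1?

Substituting: (((0 OR (0 OR 1)) AND ((0 NAND 1) NAND 0)) XOR 0)
= 1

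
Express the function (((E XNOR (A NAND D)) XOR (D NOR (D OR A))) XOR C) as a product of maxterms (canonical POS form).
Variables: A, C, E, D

ΠM(1, 2, 4, 7, 8, 11, 13, 14) = (A OR C OR E OR NOT D) AND (A OR C OR NOT E OR D) AND (A OR NOT C OR E OR D) AND (A OR NOT C OR NOT E OR NOT D) AND (NOT A OR C OR E OR D) AND (NOT A OR C OR NOT E OR NOT D) AND (NOT A OR NOT C OR E OR NOT D) AND (NOT A OR NOT C OR NOT E OR D)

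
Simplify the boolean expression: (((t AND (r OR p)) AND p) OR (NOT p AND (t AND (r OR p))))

By distribution ((E AND v) OR (E AND NOT v) = E):
= (t AND (r OR p))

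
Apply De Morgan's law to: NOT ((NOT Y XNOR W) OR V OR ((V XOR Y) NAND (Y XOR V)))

NOT (NOT Y XNOR W) AND NOT V AND NOT ((V XOR Y) NAND (Y XOR V))
De Morgan's: NOT(OR of terms) = AND of negations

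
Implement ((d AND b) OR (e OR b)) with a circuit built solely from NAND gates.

((((d NAND b) NAND (d NAND b)) NAND ((d NAND b) NAND (d NAND b))) NAND (((e NAND e) NAND (b NAND b)) NAND ((e NAND e) NAND (b NAND b))))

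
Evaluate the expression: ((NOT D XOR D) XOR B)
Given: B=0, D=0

Substituting: ((NOT 0 XOR 0) XOR 0)
= 1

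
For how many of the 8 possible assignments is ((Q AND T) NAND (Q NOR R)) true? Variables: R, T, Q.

Satisfying assignments: (0,0,0), (0,0,1), (0,1,0), (0,1,1), (1,0,0), (1,0,1), (1,1,0), (1,1,1)
Count: 8 out of 8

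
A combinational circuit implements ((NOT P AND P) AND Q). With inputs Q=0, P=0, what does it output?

Substituting: ((NOT 0 AND 0) AND 0)
= 0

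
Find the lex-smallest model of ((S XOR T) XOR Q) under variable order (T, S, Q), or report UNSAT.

T=0, S=0, Q=1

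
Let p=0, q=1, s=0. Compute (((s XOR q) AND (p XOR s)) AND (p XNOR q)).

Substituting: (((0 XOR 1) AND (0 XOR 0)) AND (0 XNOR 1))
= 0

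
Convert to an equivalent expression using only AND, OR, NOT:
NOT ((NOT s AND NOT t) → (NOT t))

(NOT s AND NOT t) AND t
(Negated implication: NOT(A → B) = A AND NOT B)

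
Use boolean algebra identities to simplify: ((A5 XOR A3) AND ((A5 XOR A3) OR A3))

By absorption (E AND (E OR v) = E):
= (A5 XOR A3)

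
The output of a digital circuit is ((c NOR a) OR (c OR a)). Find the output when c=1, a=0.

Substituting: ((1 NOR 0) OR (1 OR 0))
= 1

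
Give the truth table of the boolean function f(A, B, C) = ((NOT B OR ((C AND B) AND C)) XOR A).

A | B | C | Output
------------------
0 | 0 | 0 | 1
0 | 0 | 1 | 1
0 | 1 | 0 | 0
0 | 1 | 1 | 1
1 | 0 | 0 | 0
1 | 0 | 1 | 0
1 | 1 | 0 | 1
1 | 1 | 1 | 0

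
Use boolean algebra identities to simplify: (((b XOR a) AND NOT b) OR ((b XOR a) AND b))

By distribution ((E AND v) OR (E AND NOT v) = E):
= (b XOR a)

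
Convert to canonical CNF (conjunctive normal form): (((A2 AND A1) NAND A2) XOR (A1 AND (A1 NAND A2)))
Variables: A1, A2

(NOT A1 OR A2) AND (NOT A1 OR NOT A2)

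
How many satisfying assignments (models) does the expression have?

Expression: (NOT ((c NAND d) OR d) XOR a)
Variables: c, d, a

Satisfying assignments: (0,0,1), (0,1,1), (1,0,1), (1,1,1)
Count: 4 out of 8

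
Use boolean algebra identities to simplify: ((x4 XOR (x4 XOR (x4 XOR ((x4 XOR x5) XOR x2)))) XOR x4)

By XOR self-cancellation ((E XOR v) XOR v = E) then XOR self-cancellation ((E XOR v) XOR v = E):
= ((x4 XOR x5) XOR x2)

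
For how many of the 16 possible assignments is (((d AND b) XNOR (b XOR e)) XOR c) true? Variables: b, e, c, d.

Satisfying assignments: (0,0,0,0), (0,0,0,1), (0,1,1,0), (0,1,1,1), (1,0,0,1), (1,0,1,0), (1,1,0,0), (1,1,1,1)
Count: 8 out of 16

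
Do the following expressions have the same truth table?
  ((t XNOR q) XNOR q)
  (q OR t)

No. Counterexample: with q=1, t=0, Expression 1 = 0 but Expression 2 = 1.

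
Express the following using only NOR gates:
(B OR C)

((B NOR C) NOR (B NOR C))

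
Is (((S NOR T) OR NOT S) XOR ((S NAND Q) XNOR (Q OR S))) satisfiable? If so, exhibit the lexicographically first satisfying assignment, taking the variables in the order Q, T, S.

Q=0, T=0, S=0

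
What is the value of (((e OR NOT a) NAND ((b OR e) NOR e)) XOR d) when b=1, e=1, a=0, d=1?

Substituting: (((1 OR NOT 0) NAND ((1 OR 1) NOR 1)) XOR 1)
= 0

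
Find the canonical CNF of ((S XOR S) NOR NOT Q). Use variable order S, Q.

(S OR Q) AND (NOT S OR Q)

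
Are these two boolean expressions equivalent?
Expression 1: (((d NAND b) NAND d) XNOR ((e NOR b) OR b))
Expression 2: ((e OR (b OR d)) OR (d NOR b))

No. Counterexample: with e=0, d=1, b=0, Expression 1 = 0 but Expression 2 = 1.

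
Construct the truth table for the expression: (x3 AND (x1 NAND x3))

x3 | x1 | Output
----------------
0 | 0 | 0
0 | 1 | 0
1 | 0 | 1
1 | 1 | 0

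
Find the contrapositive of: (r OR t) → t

Contrapositive: NOT t → NOT (r OR t)
Note: A statement and its contrapositive are logically equivalent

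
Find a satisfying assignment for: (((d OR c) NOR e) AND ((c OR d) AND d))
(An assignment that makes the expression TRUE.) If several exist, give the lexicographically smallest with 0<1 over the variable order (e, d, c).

UNSATISFIABLE - no assignment makes this expression true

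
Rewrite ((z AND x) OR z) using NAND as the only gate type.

((((z NAND x) NAND (z NAND x)) NAND ((z NAND x) NAND (z NAND x))) NAND (z NAND z))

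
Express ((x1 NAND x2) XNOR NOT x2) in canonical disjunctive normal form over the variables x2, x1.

(NOT x2 AND NOT x1) OR (NOT x2 AND x1) OR (x2 AND x1)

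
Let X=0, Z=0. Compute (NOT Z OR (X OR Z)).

Substituting: (NOT 0 OR (0 OR 0))
= 1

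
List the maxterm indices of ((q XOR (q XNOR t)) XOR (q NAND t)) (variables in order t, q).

ΠM(0, 1, 3) = (t OR q) AND (t OR NOT q) AND (NOT t OR NOT q)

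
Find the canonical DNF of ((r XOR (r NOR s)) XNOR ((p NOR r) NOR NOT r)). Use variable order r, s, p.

(NOT r AND s AND NOT p) OR (NOT r AND s AND p) OR (r AND NOT s AND NOT p) OR (r AND NOT s AND p) OR (r AND s AND NOT p) OR (r AND s AND p)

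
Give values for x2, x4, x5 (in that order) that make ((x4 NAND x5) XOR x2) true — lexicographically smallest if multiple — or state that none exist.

x2=0, x4=0, x5=0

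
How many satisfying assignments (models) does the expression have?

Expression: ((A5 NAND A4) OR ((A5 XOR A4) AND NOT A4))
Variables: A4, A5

Satisfying assignments: (0,0), (0,1), (1,0)
Count: 3 out of 4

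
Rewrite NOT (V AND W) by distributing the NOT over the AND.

NOT V OR NOT W
De Morgan's: NOT(AND of terms) = OR of negations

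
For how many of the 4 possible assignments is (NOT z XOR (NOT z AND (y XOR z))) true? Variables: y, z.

Satisfying assignments: (0,0)
Count: 1 out of 4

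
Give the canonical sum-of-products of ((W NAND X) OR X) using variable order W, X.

Σm(0, 1, 2, 3) = (NOT W AND NOT X) OR (NOT W AND X) OR (W AND NOT X) OR (W AND X)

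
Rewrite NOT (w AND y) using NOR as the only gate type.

(((w NOR w) NOR (y NOR y)) NOR ((w NOR w) NOR (y NOR y)))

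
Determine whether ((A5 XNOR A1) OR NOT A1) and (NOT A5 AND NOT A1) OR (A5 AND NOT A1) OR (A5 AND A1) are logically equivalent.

Yes, they are equivalent — the two output columns agree on all 4 assignments:
A5 | A1 | Expression 1 | Expression 2
-------------------------------------
0 | 0 | 1 | 1
0 | 1 | 0 | 0
1 | 0 | 1 | 1
1 | 1 | 1 | 1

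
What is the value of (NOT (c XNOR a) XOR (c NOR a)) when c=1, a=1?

Substituting: (NOT (1 XNOR 1) XOR (1 NOR 1))
= 0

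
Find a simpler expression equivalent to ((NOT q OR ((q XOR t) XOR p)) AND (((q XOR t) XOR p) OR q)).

By distribution ((E OR v) AND (E OR NOT v) = E):
= ((q XOR t) XOR p)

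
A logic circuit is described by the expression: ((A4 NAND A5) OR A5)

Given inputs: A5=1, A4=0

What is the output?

Substituting: ((0 NAND 1) OR 1)
= 1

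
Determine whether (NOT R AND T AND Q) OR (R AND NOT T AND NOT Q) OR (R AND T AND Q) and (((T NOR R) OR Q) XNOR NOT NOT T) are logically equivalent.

Yes, they are equivalent — the two output columns agree on all 8 assignments:
R | T | Q | Expression 1 | Expression 2
---------------------------------------
0 | 0 | 0 | 0 | 0
0 | 0 | 1 | 0 | 0
0 | 1 | 0 | 0 | 0
0 | 1 | 1 | 1 | 1
1 | 0 | 0 | 1 | 1
1 | 0 | 1 | 0 | 0
1 | 1 | 0 | 0 | 0
1 | 1 | 1 | 1 | 1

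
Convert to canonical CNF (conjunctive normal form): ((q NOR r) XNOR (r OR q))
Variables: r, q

(r OR q) AND (r OR NOT q) AND (NOT r OR q) AND (NOT r OR NOT q)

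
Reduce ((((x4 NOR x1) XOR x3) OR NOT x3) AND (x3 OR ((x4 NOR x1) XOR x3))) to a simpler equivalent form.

By distribution ((E OR v) AND (E OR NOT v) = E):
= ((x4 NOR x1) XOR x3)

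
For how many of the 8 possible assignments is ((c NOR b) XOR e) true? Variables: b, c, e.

Satisfying assignments: (0,0,0), (0,1,1), (1,0,1), (1,1,1)
Count: 4 out of 8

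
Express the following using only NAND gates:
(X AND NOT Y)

((X NAND (Y NAND Y)) NAND (X NAND (Y NAND Y)))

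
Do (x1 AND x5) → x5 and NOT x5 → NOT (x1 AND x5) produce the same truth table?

Yes, Contrapositive is always equivalent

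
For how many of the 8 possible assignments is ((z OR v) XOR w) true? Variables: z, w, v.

Satisfying assignments: (0,0,1), (0,1,0), (1,0,0), (1,0,1)
Count: 4 out of 8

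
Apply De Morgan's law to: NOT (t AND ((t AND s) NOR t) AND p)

NOT t OR NOT ((t AND s) NOR t) OR NOT p
De Morgan's: NOT(AND of terms) = OR of negations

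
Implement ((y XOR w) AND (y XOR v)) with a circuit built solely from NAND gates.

((((y NAND (y NAND w)) NAND (w NAND (y NAND w))) NAND ((y NAND (y NAND v)) NAND (v NAND (y NAND v)))) NAND (((y NAND (y NAND w)) NAND (w NAND (y NAND w))) NAND ((y NAND (y NAND v)) NAND (v NAND (y NAND v)))))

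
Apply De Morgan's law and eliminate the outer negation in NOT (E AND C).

NOT E OR NOT C
De Morgan's: NOT(AND of terms) = OR of negations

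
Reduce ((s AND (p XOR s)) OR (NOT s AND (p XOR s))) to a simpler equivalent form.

By distribution ((E AND v) OR (E AND NOT v) = E):
= (p XOR s)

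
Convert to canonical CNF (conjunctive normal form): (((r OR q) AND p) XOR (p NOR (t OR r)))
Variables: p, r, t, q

(p OR r OR NOT t OR q) AND (p OR r OR NOT t OR NOT q) AND (p OR NOT r OR t OR q) AND (p OR NOT r OR t OR NOT q) AND (p OR NOT r OR NOT t OR q) AND (p OR NOT r OR NOT t OR NOT q) AND (NOT p OR r OR t OR q) AND (NOT p OR r OR NOT t OR q)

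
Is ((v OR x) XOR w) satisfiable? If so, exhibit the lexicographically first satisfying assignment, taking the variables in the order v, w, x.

v=0, w=0, x=1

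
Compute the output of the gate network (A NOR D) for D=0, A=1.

Substituting: (1 NOR 0)
= 0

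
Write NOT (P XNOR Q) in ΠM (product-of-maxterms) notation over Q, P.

ΠM(0, 3) = (Q OR P) AND (NOT Q OR NOT P)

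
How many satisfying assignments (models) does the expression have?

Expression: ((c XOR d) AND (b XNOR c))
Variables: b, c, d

Satisfying assignments: (0,0,1), (1,1,0)
Count: 2 out of 8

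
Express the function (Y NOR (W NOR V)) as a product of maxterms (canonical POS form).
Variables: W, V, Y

ΠM(0, 1, 3, 5, 7) = (W OR V OR Y) AND (W OR V OR NOT Y) AND (W OR NOT V OR NOT Y) AND (NOT W OR V OR NOT Y) AND (NOT W OR NOT V OR NOT Y)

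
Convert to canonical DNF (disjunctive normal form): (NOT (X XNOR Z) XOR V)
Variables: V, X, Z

(NOT V AND NOT X AND Z) OR (NOT V AND X AND NOT Z) OR (V AND NOT X AND NOT Z) OR (V AND X AND Z)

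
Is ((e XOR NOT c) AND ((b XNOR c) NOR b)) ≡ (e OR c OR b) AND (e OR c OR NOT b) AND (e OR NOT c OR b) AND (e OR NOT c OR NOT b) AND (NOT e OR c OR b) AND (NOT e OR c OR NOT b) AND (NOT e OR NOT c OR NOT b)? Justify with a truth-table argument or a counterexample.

Yes, they are equivalent — the two output columns agree on all 8 assignments:
e | c | b | Expression 1 | Expression 2
---------------------------------------
0 | 0 | 0 | 0 | 0
0 | 0 | 1 | 0 | 0
0 | 1 | 0 | 0 | 0
0 | 1 | 1 | 0 | 0
1 | 0 | 0 | 0 | 0
1 | 0 | 1 | 0 | 0
1 | 1 | 0 | 1 | 1
1 | 1 | 1 | 0 | 0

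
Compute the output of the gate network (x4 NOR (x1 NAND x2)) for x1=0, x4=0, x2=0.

Substituting: (0 NOR (0 NAND 0))
= 0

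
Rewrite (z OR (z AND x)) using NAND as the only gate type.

((z NAND z) NAND (((z NAND x) NAND (z NAND x)) NAND ((z NAND x) NAND (z NAND x))))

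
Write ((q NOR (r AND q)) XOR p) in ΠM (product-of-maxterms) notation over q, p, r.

ΠM(2, 3, 4, 5) = (q OR NOT p OR r) AND (q OR NOT p OR NOT r) AND (NOT q OR p OR r) AND (NOT q OR p OR NOT r)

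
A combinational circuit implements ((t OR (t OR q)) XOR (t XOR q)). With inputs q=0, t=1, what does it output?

Substituting: ((1 OR (1 OR 0)) XOR (1 XOR 0))
= 0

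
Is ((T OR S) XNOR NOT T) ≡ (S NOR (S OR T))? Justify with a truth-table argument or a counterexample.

No. Counterexample: with T=0, S=0, Expression 1 = 0 but Expression 2 = 1.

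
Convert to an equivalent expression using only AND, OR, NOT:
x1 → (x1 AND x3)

NOT x1 OR (x1 AND x3)
(Implication elimination: A → B = NOT A OR B)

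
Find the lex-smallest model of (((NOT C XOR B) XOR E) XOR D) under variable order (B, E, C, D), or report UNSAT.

B=0, E=0, C=0, D=0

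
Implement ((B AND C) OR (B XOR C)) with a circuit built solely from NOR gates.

((((B NOR B) NOR (C NOR C)) NOR ((((B NOR C) NOR (B NOR C)) NOR ((B NOR C) NOR (B NOR C))) NOR ((((B NOR B) NOR (C NOR C)) NOR ((B NOR B) NOR (C NOR C))) NOR (((B NOR B) NOR (C NOR C)) NOR ((B NOR B) NOR (C NOR C)))))) NOR (((B NOR B) NOR (C NOR C)) NOR ((((B NOR C) NOR (B NOR C)) NOR ((B NOR C) NOR (B NOR C))) NOR ((((B NOR B) NOR (C NOR C)) NOR ((B NOR B) NOR (C NOR C))) NOR (((B NOR B) NOR (C NOR C)) NOR ((B NOR B) NOR (C NOR C)))))))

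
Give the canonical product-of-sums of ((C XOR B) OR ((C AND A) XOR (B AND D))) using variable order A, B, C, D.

ΠM(0, 1, 6, 8, 9, 15) = (A OR B OR C OR D) AND (A OR B OR C OR NOT D) AND (A OR NOT B OR NOT C OR D) AND (NOT A OR B OR C OR D) AND (NOT A OR B OR C OR NOT D) AND (NOT A OR NOT B OR NOT C OR NOT D)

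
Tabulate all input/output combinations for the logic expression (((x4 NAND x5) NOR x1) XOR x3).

x1 | x4 | x3 | x5 | Output
--------------------------
0 | 0 | 0 | 0 | 0
0 | 0 | 0 | 1 | 0
0 | 0 | 1 | 0 | 1
0 | 0 | 1 | 1 | 1
0 | 1 | 0 | 0 | 0
0 | 1 | 0 | 1 | 1
0 | 1 | 1 | 0 | 1
0 | 1 | 1 | 1 | 0
1 | 0 | 0 | 0 | 0
1 | 0 | 0 | 1 | 0
1 | 0 | 1 | 0 | 1
1 | 0 | 1 | 1 | 1
1 | 1 | 0 | 0 | 0
1 | 1 | 0 | 1 | 0
1 | 1 | 1 | 0 | 1
1 | 1 | 1 | 1 | 1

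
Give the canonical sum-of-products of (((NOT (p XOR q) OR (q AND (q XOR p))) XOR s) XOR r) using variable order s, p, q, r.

Σm(0, 2, 5, 6, 9, 11, 12, 15) = (NOT s AND NOT p AND NOT q AND NOT r) OR (NOT s AND NOT p AND q AND NOT r) OR (NOT s AND p AND NOT q AND r) OR (NOT s AND p AND q AND NOT r) OR (s AND NOT p AND NOT q AND r) OR (s AND NOT p AND q AND r) OR (s AND p AND NOT q AND NOT r) OR (s AND p AND q AND r)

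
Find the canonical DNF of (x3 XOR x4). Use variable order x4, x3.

(NOT x4 AND x3) OR (x4 AND NOT x3)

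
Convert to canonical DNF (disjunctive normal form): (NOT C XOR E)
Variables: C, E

(NOT C AND NOT E) OR (C AND E)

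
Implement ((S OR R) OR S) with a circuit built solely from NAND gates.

((((S NAND S) NAND (R NAND R)) NAND ((S NAND S) NAND (R NAND R))) NAND (S NAND S))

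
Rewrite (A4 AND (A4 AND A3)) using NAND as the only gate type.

((A4 NAND ((A4 NAND A3) NAND (A4 NAND A3))) NAND (A4 NAND ((A4 NAND A3) NAND (A4 NAND A3))))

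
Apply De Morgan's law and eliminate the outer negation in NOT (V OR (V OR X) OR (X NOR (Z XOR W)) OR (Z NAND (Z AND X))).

NOT V AND NOT (V OR X) AND NOT (X NOR (Z XOR W)) AND NOT (Z NAND (Z AND X))
De Morgan's: NOT(OR of terms) = AND of negations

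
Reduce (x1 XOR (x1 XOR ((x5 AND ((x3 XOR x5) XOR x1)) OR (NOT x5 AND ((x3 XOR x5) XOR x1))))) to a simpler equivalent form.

By XOR self-cancellation ((E XOR v) XOR v = E) then distribution ((E AND v) OR (E AND NOT v) = E):
= ((x3 XOR x5) XOR x1)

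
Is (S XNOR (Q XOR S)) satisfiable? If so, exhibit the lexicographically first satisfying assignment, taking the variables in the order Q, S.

Q=0, S=0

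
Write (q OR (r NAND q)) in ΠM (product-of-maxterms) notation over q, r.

ΠM() = TRUE (no maxterms)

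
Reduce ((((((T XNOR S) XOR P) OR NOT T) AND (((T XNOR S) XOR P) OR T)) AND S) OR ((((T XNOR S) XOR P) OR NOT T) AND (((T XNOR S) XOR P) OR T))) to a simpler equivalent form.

By absorption (E OR (E AND v) = E) then distribution ((E OR v) AND (E OR NOT v) = E):
= ((T XNOR S) XOR P)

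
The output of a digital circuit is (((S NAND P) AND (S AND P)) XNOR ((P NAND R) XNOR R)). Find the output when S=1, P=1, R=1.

Substituting: (((1 NAND 1) AND (1 AND 1)) XNOR ((1 NAND 1) XNOR 1))
= 1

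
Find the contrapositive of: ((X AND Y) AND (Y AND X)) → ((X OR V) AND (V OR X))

Contrapositive: NOT ((X OR V) AND (V OR X)) → NOT ((X AND Y) AND (Y AND X))
Note: A statement and its contrapositive are logically equivalent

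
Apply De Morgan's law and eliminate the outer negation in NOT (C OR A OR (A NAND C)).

NOT C AND NOT A AND NOT (A NAND C)
De Morgan's: NOT(OR of terms) = AND of negations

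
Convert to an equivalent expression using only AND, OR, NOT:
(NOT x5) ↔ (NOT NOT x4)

((NOT x5) AND (NOT NOT x4)) OR (x5 AND NOT x4)
(Biconditional = both true or both false)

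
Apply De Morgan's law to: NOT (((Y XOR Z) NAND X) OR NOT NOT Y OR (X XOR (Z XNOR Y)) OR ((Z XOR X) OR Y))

NOT ((Y XOR Z) NAND X) AND NOT Y AND NOT (X XOR (Z XNOR Y)) AND NOT ((Z XOR X) OR Y)
De Morgan's: NOT(OR of terms) = AND of negations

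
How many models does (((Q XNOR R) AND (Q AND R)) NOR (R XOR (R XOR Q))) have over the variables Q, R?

Satisfying assignments: (0,0), (0,1)
Count: 2 out of 4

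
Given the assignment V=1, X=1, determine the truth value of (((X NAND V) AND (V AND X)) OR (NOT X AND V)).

Substituting: (((1 NAND 1) AND (1 AND 1)) OR (NOT 1 AND 1))
= 0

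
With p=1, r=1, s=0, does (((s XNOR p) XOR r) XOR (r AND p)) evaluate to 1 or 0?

Substituting: (((0 XNOR 1) XOR 1) XOR (1 AND 1))
= 0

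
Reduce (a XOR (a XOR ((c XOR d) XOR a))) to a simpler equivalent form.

By XOR self-cancellation ((E XOR v) XOR v = E):
= ((c XOR d) XOR a)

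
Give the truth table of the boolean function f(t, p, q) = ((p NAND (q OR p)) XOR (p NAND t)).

t | p | q | Output
------------------
0 | 0 | 0 | 0
0 | 0 | 1 | 0
0 | 1 | 0 | 1
0 | 1 | 1 | 1
1 | 0 | 0 | 0
1 | 0 | 1 | 0
1 | 1 | 0 | 0
1 | 1 | 1 | 0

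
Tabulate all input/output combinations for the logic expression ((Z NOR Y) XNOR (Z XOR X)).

X | Z | Y | Output
------------------
0 | 0 | 0 | 0
0 | 0 | 1 | 1
0 | 1 | 0 | 0
0 | 1 | 1 | 0
1 | 0 | 0 | 1
1 | 0 | 1 | 0
1 | 1 | 0 | 1
1 | 1 | 1 | 1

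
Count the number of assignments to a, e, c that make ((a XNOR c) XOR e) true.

Satisfying assignments: (0,0,0), (0,1,1), (1,0,1), (1,1,0)
Count: 4 out of 8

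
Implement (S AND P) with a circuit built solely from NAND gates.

((S NAND P) NAND (S NAND P))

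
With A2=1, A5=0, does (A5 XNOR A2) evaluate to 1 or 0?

Substituting: (0 XNOR 1)
= 0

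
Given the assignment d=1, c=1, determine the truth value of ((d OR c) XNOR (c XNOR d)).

Substituting: ((1 OR 1) XNOR (1 XNOR 1))
= 1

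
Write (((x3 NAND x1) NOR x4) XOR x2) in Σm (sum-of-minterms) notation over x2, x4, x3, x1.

Σm(3, 8, 9, 10, 12, 13, 14, 15) = (NOT x2 AND NOT x4 AND x3 AND x1) OR (x2 AND NOT x4 AND NOT x3 AND NOT x1) OR (x2 AND NOT x4 AND NOT x3 AND x1) OR (x2 AND NOT x4 AND x3 AND NOT x1) OR (x2 AND x4 AND NOT x3 AND NOT x1) OR (x2 AND x4 AND NOT x3 AND x1) OR (x2 AND x4 AND x3 AND NOT x1) OR (x2 AND x4 AND x3 AND x1)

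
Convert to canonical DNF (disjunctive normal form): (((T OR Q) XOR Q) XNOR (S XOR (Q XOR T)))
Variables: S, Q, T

(NOT S AND NOT Q AND NOT T) OR (NOT S AND NOT Q AND T) OR (NOT S AND Q AND T) OR (S AND Q AND NOT T)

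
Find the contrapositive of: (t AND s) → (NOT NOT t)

Contrapositive: NOT t → NOT (t AND s)
Note: A statement and its contrapositive are logically equivalent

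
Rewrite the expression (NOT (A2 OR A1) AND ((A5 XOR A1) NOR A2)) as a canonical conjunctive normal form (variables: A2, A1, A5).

(A2 OR A1 OR NOT A5) AND (A2 OR NOT A1 OR A5) AND (A2 OR NOT A1 OR NOT A5) AND (NOT A2 OR A1 OR A5) AND (NOT A2 OR A1 OR NOT A5) AND (NOT A2 OR NOT A1 OR A5) AND (NOT A2 OR NOT A1 OR NOT A5)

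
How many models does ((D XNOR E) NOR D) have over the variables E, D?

Satisfying assignments: (1,0)
Count: 1 out of 4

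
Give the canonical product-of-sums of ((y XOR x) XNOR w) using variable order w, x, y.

ΠM(1, 2, 4, 7) = (w OR x OR NOT y) AND (w OR NOT x OR y) AND (NOT w OR x OR y) AND (NOT w OR NOT x OR NOT y)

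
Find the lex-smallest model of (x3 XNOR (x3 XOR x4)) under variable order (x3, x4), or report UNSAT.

x3=0, x4=0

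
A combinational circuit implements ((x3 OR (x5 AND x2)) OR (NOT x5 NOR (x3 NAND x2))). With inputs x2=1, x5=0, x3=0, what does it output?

Substituting: ((0 OR (0 AND 1)) OR (NOT 0 NOR (0 NAND 1)))
= 0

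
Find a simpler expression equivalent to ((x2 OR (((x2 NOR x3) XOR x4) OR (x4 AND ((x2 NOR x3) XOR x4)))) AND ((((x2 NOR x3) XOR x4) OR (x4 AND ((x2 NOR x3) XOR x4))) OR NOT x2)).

By distribution ((E OR v) AND (E OR NOT v) = E) then absorption (E OR (E AND v) = E):
= ((x2 NOR x3) XOR x4)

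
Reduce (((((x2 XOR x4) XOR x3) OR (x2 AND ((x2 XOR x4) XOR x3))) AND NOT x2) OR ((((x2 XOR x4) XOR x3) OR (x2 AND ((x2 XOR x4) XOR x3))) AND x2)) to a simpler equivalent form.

By distribution ((E AND v) OR (E AND NOT v) = E) then absorption (E OR (E AND v) = E):
= ((x2 XOR x4) XOR x3)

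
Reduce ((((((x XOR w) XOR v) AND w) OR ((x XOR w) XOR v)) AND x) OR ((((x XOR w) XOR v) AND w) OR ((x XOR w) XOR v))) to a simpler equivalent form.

By absorption (E OR (E AND v) = E) then absorption (E OR (E AND v) = E):
= ((x XOR w) XOR v)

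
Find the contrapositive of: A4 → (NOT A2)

Contrapositive: A2 → NOT A4
Note: A statement and its contrapositive are logically equivalent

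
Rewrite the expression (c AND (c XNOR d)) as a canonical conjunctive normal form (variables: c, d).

(c OR d) AND (c OR NOT d) AND (NOT c OR d)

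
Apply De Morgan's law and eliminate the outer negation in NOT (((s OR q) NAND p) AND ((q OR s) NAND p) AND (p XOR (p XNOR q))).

NOT ((s OR q) NAND p) OR NOT ((q OR s) NAND p) OR NOT (p XOR (p XNOR q))
De Morgan's: NOT(AND of terms) = OR of negations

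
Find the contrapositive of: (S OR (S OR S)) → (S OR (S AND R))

Contrapositive: NOT (S OR (S AND R)) → NOT (S OR (S OR S))
Note: A statement and its contrapositive are logically equivalent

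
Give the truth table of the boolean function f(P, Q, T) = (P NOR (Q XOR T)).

P | Q | T | Output
------------------
0 | 0 | 0 | 1
0 | 0 | 1 | 0
0 | 1 | 0 | 0
0 | 1 | 1 | 1
1 | 0 | 0 | 0
1 | 0 | 1 | 0
1 | 1 | 0 | 0
1 | 1 | 1 | 0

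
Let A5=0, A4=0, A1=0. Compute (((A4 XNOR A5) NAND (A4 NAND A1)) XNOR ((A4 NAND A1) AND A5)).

Substituting: (((0 XNOR 0) NAND (0 NAND 0)) XNOR ((0 NAND 0) AND 0))
= 1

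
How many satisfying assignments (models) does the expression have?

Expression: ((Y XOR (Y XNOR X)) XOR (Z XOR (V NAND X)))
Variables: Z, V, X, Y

Satisfying assignments: (0,0,1,0), (0,0,1,1), (1,0,0,0), (1,0,0,1), (1,1,0,0), (1,1,0,1), (1,1,1,0), (1,1,1,1)
Count: 8 out of 16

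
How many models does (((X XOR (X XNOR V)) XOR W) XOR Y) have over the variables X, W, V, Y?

Satisfying assignments: (0,0,0,0), (0,0,1,1), (0,1,0,1), (0,1,1,0), (1,0,0,0), (1,0,1,1), (1,1,0,1), (1,1,1,0)
Count: 8 out of 16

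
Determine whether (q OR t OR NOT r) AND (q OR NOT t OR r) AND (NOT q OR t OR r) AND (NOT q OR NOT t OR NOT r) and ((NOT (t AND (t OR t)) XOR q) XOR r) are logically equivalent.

Yes, they are equivalent — the two output columns agree on all 8 assignments:
q | t | r | Expression 1 | Expression 2
---------------------------------------
0 | 0 | 0 | 1 | 1
0 | 0 | 1 | 0 | 0
0 | 1 | 0 | 0 | 0
0 | 1 | 1 | 1 | 1
1 | 0 | 0 | 0 | 0
1 | 0 | 1 | 1 | 1
1 | 1 | 0 | 1 | 1
1 | 1 | 1 | 0 | 0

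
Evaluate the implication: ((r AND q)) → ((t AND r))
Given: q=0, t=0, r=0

Antecedent ((r AND q)) = 0; consequent ((t AND r)) = 0.
0 → 0 = 1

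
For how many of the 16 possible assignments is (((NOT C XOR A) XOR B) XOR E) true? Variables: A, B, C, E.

Satisfying assignments: (0,0,0,0), (0,0,1,1), (0,1,0,1), (0,1,1,0), (1,0,0,1), (1,0,1,0), (1,1,0,0), (1,1,1,1)
Count: 8 out of 16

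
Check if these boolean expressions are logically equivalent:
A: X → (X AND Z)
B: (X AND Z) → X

No, Converse is not equivalent to original (counterexample: Z=0, X=1)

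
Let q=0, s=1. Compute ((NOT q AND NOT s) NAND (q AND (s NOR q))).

Substituting: ((NOT 0 AND NOT 1) NAND (0 AND (1 NOR 0)))
= 1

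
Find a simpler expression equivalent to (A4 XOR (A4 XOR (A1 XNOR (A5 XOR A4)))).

By XOR self-cancellation ((E XOR v) XOR v = E):
= (A1 XNOR (A5 XOR A4))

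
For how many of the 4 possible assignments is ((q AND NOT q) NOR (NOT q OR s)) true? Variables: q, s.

Satisfying assignments: (1,0)
Count: 1 out of 4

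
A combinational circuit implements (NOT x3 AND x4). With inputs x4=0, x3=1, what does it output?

Substituting: (NOT 1 AND 0)
= 0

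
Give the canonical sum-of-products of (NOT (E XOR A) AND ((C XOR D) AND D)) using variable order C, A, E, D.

Σm(1, 7) = (NOT C AND NOT A AND NOT E AND D) OR (NOT C AND A AND E AND D)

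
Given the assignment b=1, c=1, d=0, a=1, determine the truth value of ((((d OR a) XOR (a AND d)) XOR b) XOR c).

Substituting: ((((0 OR 1) XOR (1 AND 0)) XOR 1) XOR 1)
= 1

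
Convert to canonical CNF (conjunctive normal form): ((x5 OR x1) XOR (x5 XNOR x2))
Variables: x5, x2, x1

(x5 OR x2 OR NOT x1) AND (x5 OR NOT x2 OR x1) AND (NOT x5 OR NOT x2 OR x1) AND (NOT x5 OR NOT x2 OR NOT x1)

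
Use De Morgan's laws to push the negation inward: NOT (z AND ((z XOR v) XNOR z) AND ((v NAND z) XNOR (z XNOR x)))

NOT z OR NOT ((z XOR v) XNOR z) OR NOT ((v NAND z) XNOR (z XNOR x))
De Morgan's: NOT(AND of terms) = OR of negations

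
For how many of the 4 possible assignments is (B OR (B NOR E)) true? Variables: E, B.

Satisfying assignments: (0,0), (0,1), (1,1)
Count: 3 out of 4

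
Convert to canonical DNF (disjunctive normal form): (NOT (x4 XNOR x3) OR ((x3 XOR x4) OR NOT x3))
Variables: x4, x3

(NOT x4 AND NOT x3) OR (NOT x4 AND x3) OR (x4 AND NOT x3)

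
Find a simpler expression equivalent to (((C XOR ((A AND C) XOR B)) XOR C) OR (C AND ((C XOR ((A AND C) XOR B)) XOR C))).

By absorption (E OR (E AND v) = E) then XOR self-cancellation ((E XOR v) XOR v = E):
= ((A AND C) XOR B)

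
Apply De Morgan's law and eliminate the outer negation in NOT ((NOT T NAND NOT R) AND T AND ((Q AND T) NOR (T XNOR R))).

NOT (NOT T NAND NOT R) OR NOT T OR NOT ((Q AND T) NOR (T XNOR R))
De Morgan's: NOT(AND of terms) = OR of negations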